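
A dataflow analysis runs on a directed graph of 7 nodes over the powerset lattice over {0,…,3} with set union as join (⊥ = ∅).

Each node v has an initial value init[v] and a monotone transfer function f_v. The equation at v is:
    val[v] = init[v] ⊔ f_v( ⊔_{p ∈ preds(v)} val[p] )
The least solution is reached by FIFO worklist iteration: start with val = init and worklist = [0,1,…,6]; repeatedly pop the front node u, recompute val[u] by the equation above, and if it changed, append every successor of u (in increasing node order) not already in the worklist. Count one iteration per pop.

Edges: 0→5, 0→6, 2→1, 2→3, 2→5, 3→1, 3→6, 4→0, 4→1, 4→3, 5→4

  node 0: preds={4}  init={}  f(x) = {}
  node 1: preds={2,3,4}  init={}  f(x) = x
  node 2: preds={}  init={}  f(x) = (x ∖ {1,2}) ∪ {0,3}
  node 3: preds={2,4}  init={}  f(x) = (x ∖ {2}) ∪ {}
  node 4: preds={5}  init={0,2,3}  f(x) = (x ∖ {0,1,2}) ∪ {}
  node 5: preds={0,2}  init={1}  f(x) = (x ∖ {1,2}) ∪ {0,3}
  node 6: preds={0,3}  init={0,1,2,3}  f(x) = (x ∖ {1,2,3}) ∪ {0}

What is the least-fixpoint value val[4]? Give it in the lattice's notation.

Iteration log — 9 steps:
  step 1. node 0  ⊔preds={0,2,3}  new={}  stable
  step 2. node 1  ⊔preds={0,2,3}  new={0,2,3}  old={}  +wl: 
  step 3. node 2  ⊔preds={}  new={0,3}  old={}  +wl: 1
  step 4. node 3  ⊔preds={0,2,3}  new={0,3}  old={}  +wl: 
  step 5. node 4  ⊔preds={1}  new={0,2,3}  stable
  step 6. node 5  ⊔preds={0,3}  new={0,1,3}  old={1}  +wl: 4
  step 7. node 6  ⊔preds={0,3}  new={0,1,2,3}  stable
  step 8. node 1  ⊔preds={0,2,3}  new={0,2,3}  stable
  step 9. node 4  ⊔preds={0,1,3}  new={0,2,3}  stable

Least fixpoint reached:
  node 0: {}
  node 1: {0,2,3}
  node 2: {0,3}
  node 3: {0,3}
  node 4: {0,2,3}
  node 5: {0,1,3}
  node 6: {0,1,2,3}

{0,2,3}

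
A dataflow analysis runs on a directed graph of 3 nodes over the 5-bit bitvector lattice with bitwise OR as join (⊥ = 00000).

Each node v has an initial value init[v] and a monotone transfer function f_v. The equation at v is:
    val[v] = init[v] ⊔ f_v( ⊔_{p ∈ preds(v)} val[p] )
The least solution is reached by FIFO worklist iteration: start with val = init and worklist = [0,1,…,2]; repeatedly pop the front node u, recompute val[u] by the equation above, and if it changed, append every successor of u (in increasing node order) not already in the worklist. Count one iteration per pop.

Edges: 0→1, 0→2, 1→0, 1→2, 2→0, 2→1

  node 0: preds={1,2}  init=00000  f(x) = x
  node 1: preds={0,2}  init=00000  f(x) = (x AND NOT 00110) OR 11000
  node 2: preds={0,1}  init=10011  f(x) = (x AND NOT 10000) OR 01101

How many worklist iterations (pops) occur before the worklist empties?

6

Iteration log — 6 steps:
  step 1. node 0  ⊔preds=10011  new=10011  old=00000  +wl: 
  step 2. node 1  ⊔preds=10011  new=11001  old=00000  +wl: 0
  step 3. node 2  ⊔preds=11011  new=11111  old=10011  +wl: 1
  step 4. node 0  ⊔preds=11111  new=11111  old=10011  +wl: 2
  step 5. node 1  ⊔preds=11111  new=11001  stable
  step 6. node 2  ⊔preds=11111  new=11111  stable

Least fixpoint reached:
  node 0: 11111
  node 1: 11001
  node 2: 11111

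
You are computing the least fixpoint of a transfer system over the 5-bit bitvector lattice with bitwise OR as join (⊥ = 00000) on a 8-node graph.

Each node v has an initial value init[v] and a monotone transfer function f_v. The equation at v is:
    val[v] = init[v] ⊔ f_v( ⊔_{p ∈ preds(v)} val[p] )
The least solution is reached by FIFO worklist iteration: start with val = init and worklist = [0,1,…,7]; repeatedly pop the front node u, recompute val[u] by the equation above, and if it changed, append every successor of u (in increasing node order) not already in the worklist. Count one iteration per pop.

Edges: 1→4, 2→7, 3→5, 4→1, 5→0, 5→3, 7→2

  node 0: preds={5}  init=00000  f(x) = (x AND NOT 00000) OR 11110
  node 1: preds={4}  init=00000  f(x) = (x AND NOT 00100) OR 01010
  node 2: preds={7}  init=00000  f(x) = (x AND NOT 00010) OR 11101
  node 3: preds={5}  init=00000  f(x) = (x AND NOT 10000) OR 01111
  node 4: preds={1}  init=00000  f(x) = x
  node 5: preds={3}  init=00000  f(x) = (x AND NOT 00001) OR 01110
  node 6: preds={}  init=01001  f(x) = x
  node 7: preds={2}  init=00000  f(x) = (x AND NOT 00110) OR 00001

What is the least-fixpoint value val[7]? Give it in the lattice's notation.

Worklist (12 pops):
  #1 pop 0: in=00000 → 11110 (was 00000); enqueue []
  #2 pop 1: in=00000 → 01010 (was 00000); enqueue []
  #3 pop 2: in=00000 → 11101 (was 00000); enqueue []
  #4 pop 3: in=00000 → 01111 (was 00000); enqueue []
  #5 pop 4: in=01010 → 01010 (was 00000); enqueue [1]
  #6 pop 5: in=01111 → 01110 (was 00000); enqueue [0,3]
  #7 pop 6: in=00000 → 01001 (no change)
  #8 pop 7: in=11101 → 11001 (was 00000); enqueue [2]
  #9 pop 1: in=01010 → 01010 (no change)
  #10 pop 0: in=01110 → 11110 (no change)
  #11 pop 3: in=01110 → 01111 (no change)
  #12 pop 2: in=11001 → 11101 (no change)

Fixpoint:
  val[0] = 11110
  val[1] = 01010
  val[2] = 11101
  val[3] = 01111
  val[4] = 01010
  val[5] = 01110
  val[6] = 01001
  val[7] = 11001

11001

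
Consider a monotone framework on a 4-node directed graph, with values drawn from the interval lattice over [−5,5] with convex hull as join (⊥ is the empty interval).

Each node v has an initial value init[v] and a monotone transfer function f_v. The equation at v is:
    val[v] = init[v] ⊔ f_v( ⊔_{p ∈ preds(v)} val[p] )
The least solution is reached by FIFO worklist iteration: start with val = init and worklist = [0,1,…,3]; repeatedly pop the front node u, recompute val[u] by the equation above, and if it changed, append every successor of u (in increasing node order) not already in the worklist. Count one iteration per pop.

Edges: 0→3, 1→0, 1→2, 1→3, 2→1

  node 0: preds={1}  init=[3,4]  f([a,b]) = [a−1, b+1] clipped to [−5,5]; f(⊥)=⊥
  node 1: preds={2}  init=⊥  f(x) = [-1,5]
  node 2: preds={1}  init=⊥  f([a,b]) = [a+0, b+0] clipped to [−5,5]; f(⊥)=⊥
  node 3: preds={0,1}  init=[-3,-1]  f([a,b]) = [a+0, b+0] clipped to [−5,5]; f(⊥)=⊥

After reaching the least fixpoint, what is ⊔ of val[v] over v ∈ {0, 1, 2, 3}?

[-3,5]

Iteration log — 7 steps:
  step 1. node 0  ⊔preds=⊥  new=[3,4]  stable
  step 2. node 1  ⊔preds=⊥  new=[-1,5]  old=⊥  +wl: 0
  step 3. node 2  ⊔preds=[-1,5]  new=[-1,5]  old=⊥  +wl: 1
  step 4. node 3  ⊔preds=[-1,5]  new=[-3,5]  old=[-3,-1]  +wl: 
  step 5. node 0  ⊔preds=[-1,5]  new=[-2,5]  old=[3,4]  +wl: 3
  step 6. node 1  ⊔preds=[-1,5]  new=[-1,5]  stable
  step 7. node 3  ⊔preds=[-2,5]  new=[-3,5]  stable

Least fixpoint reached:
  node 0: [-2,5]
  node 1: [-1,5]
  node 2: [-1,5]
  node 3: [-3,5]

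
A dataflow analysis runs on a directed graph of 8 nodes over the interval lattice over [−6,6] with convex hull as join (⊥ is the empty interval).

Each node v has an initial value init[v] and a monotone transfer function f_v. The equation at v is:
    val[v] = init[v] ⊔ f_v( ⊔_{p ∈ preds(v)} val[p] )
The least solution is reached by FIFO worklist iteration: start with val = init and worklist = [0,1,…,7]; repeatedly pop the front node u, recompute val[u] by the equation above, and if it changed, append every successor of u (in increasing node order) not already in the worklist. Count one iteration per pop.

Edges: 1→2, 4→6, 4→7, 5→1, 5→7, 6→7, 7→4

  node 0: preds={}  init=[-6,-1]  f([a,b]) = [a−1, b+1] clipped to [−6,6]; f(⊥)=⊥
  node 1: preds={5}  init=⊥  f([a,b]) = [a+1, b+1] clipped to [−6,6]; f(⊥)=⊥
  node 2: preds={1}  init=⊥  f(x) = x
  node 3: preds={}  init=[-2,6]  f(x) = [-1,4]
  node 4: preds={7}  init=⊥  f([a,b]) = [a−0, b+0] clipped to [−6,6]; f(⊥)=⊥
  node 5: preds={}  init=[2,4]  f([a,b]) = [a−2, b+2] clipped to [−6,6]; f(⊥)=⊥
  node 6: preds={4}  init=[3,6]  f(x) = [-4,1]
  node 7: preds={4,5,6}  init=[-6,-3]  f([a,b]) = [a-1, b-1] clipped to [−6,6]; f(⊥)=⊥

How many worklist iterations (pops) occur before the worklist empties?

Worklist (11 pops):
  #1 pop 0: in=⊥ → [-6,-1] (no change)
  #2 pop 1: in=[2,4] → [3,5] (was ⊥); enqueue []
  #3 pop 2: in=[3,5] → [3,5] (was ⊥); enqueue []
  #4 pop 3: in=⊥ → [-2,6] (no change)
  #5 pop 4: in=[-6,-3] → [-6,-3] (was ⊥); enqueue []
  #6 pop 5: in=⊥ → [2,4] (no change)
  #7 pop 6: in=[-6,-3] → [-4,6] (was [3,6]); enqueue []
  #8 pop 7: in=[-6,6] → [-6,5] (was [-6,-3]); enqueue [4]
  #9 pop 4: in=[-6,5] → [-6,5] (was [-6,-3]); enqueue [6,7]
  #10 pop 6: in=[-6,5] → [-4,6] (no change)
  #11 pop 7: in=[-6,6] → [-6,5] (no change)

Fixpoint:
  val[0] = [-6,-1]
  val[1] = [3,5]
  val[2] = [3,5]
  val[3] = [-2,6]
  val[4] = [-6,5]
  val[5] = [2,4]
  val[6] = [-4,6]
  val[7] = [-6,5]

11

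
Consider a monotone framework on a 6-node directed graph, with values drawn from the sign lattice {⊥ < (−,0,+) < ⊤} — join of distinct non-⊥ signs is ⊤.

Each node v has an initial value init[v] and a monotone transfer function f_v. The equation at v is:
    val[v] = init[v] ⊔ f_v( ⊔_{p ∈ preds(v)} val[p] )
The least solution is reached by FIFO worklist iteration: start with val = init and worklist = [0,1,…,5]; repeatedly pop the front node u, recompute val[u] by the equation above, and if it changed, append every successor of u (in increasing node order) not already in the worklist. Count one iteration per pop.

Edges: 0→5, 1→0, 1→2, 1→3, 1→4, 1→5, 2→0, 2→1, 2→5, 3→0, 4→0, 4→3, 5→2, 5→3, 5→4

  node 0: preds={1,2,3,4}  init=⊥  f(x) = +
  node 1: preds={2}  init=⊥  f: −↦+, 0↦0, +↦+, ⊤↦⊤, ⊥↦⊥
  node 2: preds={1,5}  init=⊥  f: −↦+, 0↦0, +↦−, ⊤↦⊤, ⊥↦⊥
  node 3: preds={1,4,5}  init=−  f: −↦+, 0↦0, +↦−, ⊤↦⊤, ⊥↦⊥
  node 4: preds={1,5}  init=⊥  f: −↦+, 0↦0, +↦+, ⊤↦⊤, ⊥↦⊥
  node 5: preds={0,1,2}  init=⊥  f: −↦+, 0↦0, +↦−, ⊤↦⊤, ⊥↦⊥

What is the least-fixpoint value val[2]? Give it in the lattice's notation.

⊤

Iteration log — 23 steps:
  step 1. node 0  ⊔preds=−  new=+  old=⊥  +wl: 
  step 2. node 1  ⊔preds=⊥  new=⊥  stable
  step 3. node 2  ⊔preds=⊥  new=⊥  stable
  step 4. node 3  ⊔preds=⊥  new=−  stable
  step 5. node 4  ⊔preds=⊥  new=⊥  stable
  step 6. node 5  ⊔preds=+  new=−  old=⊥  +wl: 2,3,4
  step 7. node 2  ⊔preds=−  new=+  old=⊥  +wl: 0,1,5
  step 8. node 3  ⊔preds=−  new=⊤  old=−  +wl: 
  step 9. node 4  ⊔preds=−  new=+  old=⊥  +wl: 3
  step 10. node 0  ⊔preds=⊤  new=+  stable
  step 11. node 1  ⊔preds=+  new=+  old=⊥  +wl: 0,2,4
  step 12. node 5  ⊔preds=+  new=−  stable
  step 13. node 3  ⊔preds=⊤  new=⊤  stable
  step 14. node 0  ⊔preds=⊤  new=+  stable
  step 15. node 2  ⊔preds=⊤  new=⊤  old=+  +wl: 0,1,5
  step 16. node 4  ⊔preds=⊤  new=⊤  old=+  +wl: 3
  step 17. node 0  ⊔preds=⊤  new=+  stable
  step 18. node 1  ⊔preds=⊤  new=⊤  old=+  +wl: 0,2,4
  step 19. node 5  ⊔preds=⊤  new=⊤  old=−  +wl: 
  step 20. node 3  ⊔preds=⊤  new=⊤  stable
  step 21. node 0  ⊔preds=⊤  new=+  stable
  step 22. node 2  ⊔preds=⊤  new=⊤  stable
  step 23. node 4  ⊔preds=⊤  new=⊤  stable

Least fixpoint reached:
  node 0: +
  node 1: ⊤
  node 2: ⊤
  node 3: ⊤
  node 4: ⊤
  node 5: ⊤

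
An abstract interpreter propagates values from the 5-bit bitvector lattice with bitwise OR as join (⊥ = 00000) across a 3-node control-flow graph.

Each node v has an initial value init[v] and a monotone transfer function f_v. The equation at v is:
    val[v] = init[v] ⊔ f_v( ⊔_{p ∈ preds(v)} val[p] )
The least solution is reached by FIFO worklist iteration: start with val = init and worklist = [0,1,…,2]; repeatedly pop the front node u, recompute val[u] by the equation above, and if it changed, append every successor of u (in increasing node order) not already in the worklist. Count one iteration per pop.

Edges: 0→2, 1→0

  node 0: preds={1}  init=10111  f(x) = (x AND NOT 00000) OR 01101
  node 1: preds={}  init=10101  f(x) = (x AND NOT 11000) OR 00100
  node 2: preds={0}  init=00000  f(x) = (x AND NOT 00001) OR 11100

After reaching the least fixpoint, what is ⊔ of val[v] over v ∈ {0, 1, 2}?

Trace (3 dequeues):
  [1] u=0 | in 10101 | out 11111 | prev 10111 | push {}
  [2] u=1 | in 00000 | out 10101 | ==
  [3] u=2 | in 11111 | out 11110 | prev 00000 | push {}

Converged values:
  [0] 11111
  [1] 10101
  [2] 11110

11111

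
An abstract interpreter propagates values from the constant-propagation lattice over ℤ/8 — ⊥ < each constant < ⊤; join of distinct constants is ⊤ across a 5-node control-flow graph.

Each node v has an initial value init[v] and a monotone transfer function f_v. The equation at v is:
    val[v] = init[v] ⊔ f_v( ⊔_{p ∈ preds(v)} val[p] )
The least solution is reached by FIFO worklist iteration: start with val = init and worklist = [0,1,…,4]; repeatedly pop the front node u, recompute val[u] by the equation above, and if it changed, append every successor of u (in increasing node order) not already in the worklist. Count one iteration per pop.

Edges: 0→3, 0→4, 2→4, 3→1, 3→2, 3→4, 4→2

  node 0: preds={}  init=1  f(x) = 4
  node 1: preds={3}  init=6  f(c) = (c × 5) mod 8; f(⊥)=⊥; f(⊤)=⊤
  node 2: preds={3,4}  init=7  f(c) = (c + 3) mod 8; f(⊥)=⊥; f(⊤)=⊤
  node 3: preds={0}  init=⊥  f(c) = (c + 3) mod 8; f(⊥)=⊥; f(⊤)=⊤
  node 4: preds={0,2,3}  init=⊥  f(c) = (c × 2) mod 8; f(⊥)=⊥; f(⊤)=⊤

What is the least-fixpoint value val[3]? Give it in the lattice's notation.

⊤

Trace (8 dequeues):
  [1] u=0 | in ⊥ | out ⊤ | prev 1 | push {}
  [2] u=1 | in ⊥ | out 6 | ==
  [3] u=2 | in ⊥ | out 7 | ==
  [4] u=3 | in ⊤ | out ⊤ | prev ⊥ | push {1,2}
  [5] u=4 | in ⊤ | out ⊤ | prev ⊥ | push {}
  [6] u=1 | in ⊤ | out ⊤ | prev 6 | push {}
  [7] u=2 | in ⊤ | out ⊤ | prev 7 | push {4}
  [8] u=4 | in ⊤ | out ⊤ | ==

Converged values:
  [0] ⊤
  [1] ⊤
  [2] ⊤
  [3] ⊤
  [4] ⊤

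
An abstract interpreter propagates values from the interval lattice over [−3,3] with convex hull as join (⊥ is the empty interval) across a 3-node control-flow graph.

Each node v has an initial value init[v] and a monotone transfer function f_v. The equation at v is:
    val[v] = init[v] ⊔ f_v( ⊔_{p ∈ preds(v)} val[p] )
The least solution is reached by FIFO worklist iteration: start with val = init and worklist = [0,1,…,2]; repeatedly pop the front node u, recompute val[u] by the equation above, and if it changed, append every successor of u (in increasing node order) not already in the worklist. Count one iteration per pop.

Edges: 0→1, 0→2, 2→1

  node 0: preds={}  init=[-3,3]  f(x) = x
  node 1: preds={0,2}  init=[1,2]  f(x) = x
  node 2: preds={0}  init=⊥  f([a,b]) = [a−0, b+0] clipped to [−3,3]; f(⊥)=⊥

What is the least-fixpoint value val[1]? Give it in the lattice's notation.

Iteration log — 4 steps:
  step 1. node 0  ⊔preds=⊥  new=[-3,3]  stable
  step 2. node 1  ⊔preds=[-3,3]  new=[-3,3]  old=[1,2]  +wl: 
  step 3. node 2  ⊔preds=[-3,3]  new=[-3,3]  old=⊥  +wl: 1
  step 4. node 1  ⊔preds=[-3,3]  new=[-3,3]  stable

Least fixpoint reached:
  node 0: [-3,3]
  node 1: [-3,3]
  node 2: [-3,3]

[-3,3]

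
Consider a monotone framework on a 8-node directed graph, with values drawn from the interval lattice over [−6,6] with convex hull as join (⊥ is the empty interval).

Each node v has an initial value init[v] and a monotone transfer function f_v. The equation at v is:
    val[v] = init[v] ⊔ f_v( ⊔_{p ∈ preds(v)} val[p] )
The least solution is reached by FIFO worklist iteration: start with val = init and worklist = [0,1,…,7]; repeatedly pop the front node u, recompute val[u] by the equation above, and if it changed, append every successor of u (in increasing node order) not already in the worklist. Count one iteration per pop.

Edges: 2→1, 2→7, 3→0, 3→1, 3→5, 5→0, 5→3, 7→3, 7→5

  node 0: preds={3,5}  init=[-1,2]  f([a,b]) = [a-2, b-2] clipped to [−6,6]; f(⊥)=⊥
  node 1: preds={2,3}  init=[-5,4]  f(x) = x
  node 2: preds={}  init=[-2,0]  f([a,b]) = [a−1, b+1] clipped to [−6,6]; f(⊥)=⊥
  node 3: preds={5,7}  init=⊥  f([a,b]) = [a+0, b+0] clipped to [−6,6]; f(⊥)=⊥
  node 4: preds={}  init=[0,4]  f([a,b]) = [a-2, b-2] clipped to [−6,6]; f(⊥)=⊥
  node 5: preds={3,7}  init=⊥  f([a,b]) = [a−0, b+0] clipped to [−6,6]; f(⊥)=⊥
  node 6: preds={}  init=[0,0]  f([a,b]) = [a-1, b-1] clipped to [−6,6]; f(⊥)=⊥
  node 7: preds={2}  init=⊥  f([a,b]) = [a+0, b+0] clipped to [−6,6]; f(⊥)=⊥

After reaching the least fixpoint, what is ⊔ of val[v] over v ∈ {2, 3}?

[-2,0]

Trace (13 dequeues):
  [1] u=0 | in ⊥ | out [-1,2] | ==
  [2] u=1 | in [-2,0] | out [-5,4] | ==
  [3] u=2 | in ⊥ | out [-2,0] | ==
  [4] u=3 | in ⊥ | out ⊥ | ==
  [5] u=4 | in ⊥ | out [0,4] | ==
  [6] u=5 | in ⊥ | out ⊥ | ==
  [7] u=6 | in ⊥ | out [0,0] | ==
  [8] u=7 | in [-2,0] | out [-2,0] | prev ⊥ | push {3,5}
  [9] u=3 | in [-2,0] | out [-2,0] | prev ⊥ | push {0,1}
  [10] u=5 | in [-2,0] | out [-2,0] | prev ⊥ | push {3}
  [11] u=0 | in [-2,0] | out [-4,2] | prev [-1,2] | push {}
  [12] u=1 | in [-2,0] | out [-5,4] | ==
  [13] u=3 | in [-2,0] | out [-2,0] | ==

Converged values:
  [0] [-4,2]
  [1] [-5,4]
  [2] [-2,0]
  [3] [-2,0]
  [4] [0,4]
  [5] [-2,0]
  [6] [0,0]
  [7] [-2,0]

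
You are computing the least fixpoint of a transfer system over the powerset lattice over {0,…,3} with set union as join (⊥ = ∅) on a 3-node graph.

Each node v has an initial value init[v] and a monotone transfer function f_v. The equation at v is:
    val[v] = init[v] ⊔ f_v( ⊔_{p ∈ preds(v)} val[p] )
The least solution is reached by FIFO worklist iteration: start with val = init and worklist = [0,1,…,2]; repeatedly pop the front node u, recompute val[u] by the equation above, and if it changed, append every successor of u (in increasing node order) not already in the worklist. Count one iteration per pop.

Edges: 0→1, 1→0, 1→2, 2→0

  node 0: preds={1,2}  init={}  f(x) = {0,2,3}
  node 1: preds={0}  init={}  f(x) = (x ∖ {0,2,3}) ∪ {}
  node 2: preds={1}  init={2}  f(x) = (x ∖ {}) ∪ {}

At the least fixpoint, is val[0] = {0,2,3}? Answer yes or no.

Iteration log — 3 steps:
  step 1. node 0  ⊔preds={2}  new={0,2,3}  old={}  +wl: 
  step 2. node 1  ⊔preds={0,2,3}  new={}  stable
  step 3. node 2  ⊔preds={}  new={2}  stable

Least fixpoint reached:
  node 0: {0,2,3}
  node 1: {}
  node 2: {2}

yes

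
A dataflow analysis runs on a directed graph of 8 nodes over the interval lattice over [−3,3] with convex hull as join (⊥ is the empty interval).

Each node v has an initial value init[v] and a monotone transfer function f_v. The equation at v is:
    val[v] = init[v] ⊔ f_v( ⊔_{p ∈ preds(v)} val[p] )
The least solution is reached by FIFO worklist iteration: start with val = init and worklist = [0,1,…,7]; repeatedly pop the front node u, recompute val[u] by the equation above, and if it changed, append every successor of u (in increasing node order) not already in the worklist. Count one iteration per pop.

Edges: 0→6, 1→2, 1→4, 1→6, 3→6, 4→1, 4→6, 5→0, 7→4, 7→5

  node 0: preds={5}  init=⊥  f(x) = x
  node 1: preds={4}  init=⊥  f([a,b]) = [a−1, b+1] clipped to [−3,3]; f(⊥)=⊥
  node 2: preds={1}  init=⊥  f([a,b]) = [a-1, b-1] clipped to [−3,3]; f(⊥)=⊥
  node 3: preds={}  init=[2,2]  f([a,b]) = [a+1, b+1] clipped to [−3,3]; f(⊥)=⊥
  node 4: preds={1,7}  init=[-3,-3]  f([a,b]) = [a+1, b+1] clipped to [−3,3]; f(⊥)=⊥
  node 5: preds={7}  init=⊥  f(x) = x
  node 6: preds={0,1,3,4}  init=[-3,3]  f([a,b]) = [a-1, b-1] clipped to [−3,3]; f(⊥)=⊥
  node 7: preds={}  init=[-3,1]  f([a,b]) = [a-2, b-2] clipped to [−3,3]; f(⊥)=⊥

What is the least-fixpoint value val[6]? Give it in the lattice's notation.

Iteration log — 14 steps:
  step 1. node 0  ⊔preds=⊥  new=⊥  stable
  step 2. node 1  ⊔preds=[-3,-3]  new=[-3,-2]  old=⊥  +wl: 
  step 3. node 2  ⊔preds=[-3,-2]  new=[-3,-3]  old=⊥  +wl: 
  step 4. node 3  ⊔preds=⊥  new=[2,2]  stable
  step 5. node 4  ⊔preds=[-3,1]  new=[-3,2]  old=[-3,-3]  +wl: 1
  step 6. node 5  ⊔preds=[-3,1]  new=[-3,1]  old=⊥  +wl: 0
  step 7. node 6  ⊔preds=[-3,2]  new=[-3,3]  stable
  step 8. node 7  ⊔preds=⊥  new=[-3,1]  stable
  step 9. node 1  ⊔preds=[-3,2]  new=[-3,3]  old=[-3,-2]  +wl: 2,4,6
  step 10. node 0  ⊔preds=[-3,1]  new=[-3,1]  old=⊥  +wl: 
  step 11. node 2  ⊔preds=[-3,3]  new=[-3,2]  old=[-3,-3]  +wl: 
  step 12. node 4  ⊔preds=[-3,3]  new=[-3,3]  old=[-3,2]  +wl: 1
  step 13. node 6  ⊔preds=[-3,3]  new=[-3,3]  stable
  step 14. node 1  ⊔preds=[-3,3]  new=[-3,3]  stable

Least fixpoint reached:
  node 0: [-3,1]
  node 1: [-3,3]
  node 2: [-3,2]
  node 3: [2,2]
  node 4: [-3,3]
  node 5: [-3,1]
  node 6: [-3,3]
  node 7: [-3,1]

[-3,3]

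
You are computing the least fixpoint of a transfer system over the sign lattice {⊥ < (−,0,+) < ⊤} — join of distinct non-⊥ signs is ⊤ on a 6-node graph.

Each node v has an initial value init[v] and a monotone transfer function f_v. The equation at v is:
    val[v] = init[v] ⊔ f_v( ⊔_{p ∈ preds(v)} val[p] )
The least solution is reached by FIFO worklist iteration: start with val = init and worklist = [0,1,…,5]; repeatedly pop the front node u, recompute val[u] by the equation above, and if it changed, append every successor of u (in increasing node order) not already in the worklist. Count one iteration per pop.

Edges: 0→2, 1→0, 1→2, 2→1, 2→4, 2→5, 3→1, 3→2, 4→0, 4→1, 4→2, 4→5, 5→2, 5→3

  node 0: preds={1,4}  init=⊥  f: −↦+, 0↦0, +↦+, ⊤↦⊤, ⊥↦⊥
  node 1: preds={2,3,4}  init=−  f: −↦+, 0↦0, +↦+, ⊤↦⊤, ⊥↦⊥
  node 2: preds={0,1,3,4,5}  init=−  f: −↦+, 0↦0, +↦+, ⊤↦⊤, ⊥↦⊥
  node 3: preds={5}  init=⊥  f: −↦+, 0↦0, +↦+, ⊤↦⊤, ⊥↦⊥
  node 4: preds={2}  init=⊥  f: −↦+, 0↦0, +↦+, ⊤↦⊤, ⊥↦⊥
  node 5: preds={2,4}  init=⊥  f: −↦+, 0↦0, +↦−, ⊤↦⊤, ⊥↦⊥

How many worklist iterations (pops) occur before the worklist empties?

Worklist (12 pops):
  #1 pop 0: in=− → + (was ⊥); enqueue []
  #2 pop 1: in=− → ⊤ (was −); enqueue [0]
  #3 pop 2: in=⊤ → ⊤ (was −); enqueue [1]
  #4 pop 3: in=⊥ → ⊥ (no change)
  #5 pop 4: in=⊤ → ⊤ (was ⊥); enqueue [2]
  #6 pop 5: in=⊤ → ⊤ (was ⊥); enqueue [3]
  #7 pop 0: in=⊤ → ⊤ (was +); enqueue []
  #8 pop 1: in=⊤ → ⊤ (no change)
  #9 pop 2: in=⊤ → ⊤ (no change)
  #10 pop 3: in=⊤ → ⊤ (was ⊥); enqueue [1,2]
  #11 pop 1: in=⊤ → ⊤ (no change)
  #12 pop 2: in=⊤ → ⊤ (no change)

Fixpoint:
  val[0] = ⊤
  val[1] = ⊤
  val[2] = ⊤
  val[3] = ⊤
  val[4] = ⊤
  val[5] = ⊤

12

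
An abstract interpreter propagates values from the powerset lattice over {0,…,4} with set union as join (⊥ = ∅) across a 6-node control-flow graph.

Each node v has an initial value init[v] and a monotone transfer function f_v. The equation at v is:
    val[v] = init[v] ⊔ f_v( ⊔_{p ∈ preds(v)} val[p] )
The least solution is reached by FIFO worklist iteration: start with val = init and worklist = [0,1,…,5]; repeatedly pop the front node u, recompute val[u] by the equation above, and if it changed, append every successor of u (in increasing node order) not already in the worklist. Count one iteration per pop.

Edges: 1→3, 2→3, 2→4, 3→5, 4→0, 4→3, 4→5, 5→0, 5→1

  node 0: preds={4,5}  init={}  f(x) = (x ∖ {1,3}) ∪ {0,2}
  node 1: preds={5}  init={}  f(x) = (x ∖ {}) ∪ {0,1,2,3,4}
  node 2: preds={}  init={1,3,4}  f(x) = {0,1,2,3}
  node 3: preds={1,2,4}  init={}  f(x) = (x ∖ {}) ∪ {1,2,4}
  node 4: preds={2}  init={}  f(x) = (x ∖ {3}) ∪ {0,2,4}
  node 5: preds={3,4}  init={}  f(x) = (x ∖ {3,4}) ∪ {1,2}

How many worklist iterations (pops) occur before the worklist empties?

Worklist (9 pops):
  #1 pop 0: in={} → {0,2} (was {}); enqueue []
  #2 pop 1: in={} → {0,1,2,3,4} (was {}); enqueue []
  #3 pop 2: in={} → {0,1,2,3,4} (was {1,3,4}); enqueue []
  #4 pop 3: in={0,1,2,3,4} → {0,1,2,3,4} (was {}); enqueue []
  #5 pop 4: in={0,1,2,3,4} → {0,1,2,4} (was {}); enqueue [0,3]
  #6 pop 5: in={0,1,2,3,4} → {0,1,2} (was {}); enqueue [1]
  #7 pop 0: in={0,1,2,4} → {0,2,4} (was {0,2}); enqueue []
  #8 pop 3: in={0,1,2,3,4} → {0,1,2,3,4} (no change)
  #9 pop 1: in={0,1,2} → {0,1,2,3,4} (no change)

Fixpoint:
  val[0] = {0,2,4}
  val[1] = {0,1,2,3,4}
  val[2] = {0,1,2,3,4}
  val[3] = {0,1,2,3,4}
  val[4] = {0,1,2,4}
  val[5] = {0,1,2}

9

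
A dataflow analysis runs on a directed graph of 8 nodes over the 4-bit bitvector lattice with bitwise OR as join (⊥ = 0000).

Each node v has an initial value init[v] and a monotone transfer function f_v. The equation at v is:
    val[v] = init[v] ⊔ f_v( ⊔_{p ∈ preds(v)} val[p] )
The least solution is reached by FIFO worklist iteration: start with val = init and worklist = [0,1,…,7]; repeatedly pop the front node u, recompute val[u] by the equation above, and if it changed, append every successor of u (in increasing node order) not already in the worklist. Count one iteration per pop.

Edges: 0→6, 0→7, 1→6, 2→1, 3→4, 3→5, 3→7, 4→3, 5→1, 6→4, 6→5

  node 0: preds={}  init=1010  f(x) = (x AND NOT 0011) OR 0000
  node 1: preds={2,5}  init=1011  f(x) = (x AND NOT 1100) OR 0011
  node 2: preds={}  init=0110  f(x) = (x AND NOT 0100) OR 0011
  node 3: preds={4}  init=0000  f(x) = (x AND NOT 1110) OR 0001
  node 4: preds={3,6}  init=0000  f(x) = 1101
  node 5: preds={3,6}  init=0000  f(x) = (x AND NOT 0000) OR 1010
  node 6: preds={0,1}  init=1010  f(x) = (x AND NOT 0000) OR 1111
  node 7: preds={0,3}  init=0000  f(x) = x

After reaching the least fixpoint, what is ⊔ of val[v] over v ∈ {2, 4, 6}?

1111

Trace (13 dequeues):
  [1] u=0 | in 0000 | out 1010 | ==
  [2] u=1 | in 0110 | out 1011 | ==
  [3] u=2 | in 0000 | out 0111 | prev 0110 | push {1}
  [4] u=3 | in 0000 | out 0001 | prev 0000 | push {}
  [5] u=4 | in 1011 | out 1101 | prev 0000 | push {3}
  [6] u=5 | in 1011 | out 1011 | prev 0000 | push {}
  [7] u=6 | in 1011 | out 1111 | prev 1010 | push {4,5}
  [8] u=7 | in 1011 | out 1011 | prev 0000 | push {}
  [9] u=1 | in 1111 | out 1011 | ==
  [10] u=3 | in 1101 | out 0001 | ==
  [11] u=4 | in 1111 | out 1101 | ==
  [12] u=5 | in 1111 | out 1111 | prev 1011 | push {1}
  [13] u=1 | in 1111 | out 1011 | ==

Converged values:
  [0] 1010
  [1] 1011
  [2] 0111
  [3] 0001
  [4] 1101
  [5] 1111
  [6] 1111
  [7] 1011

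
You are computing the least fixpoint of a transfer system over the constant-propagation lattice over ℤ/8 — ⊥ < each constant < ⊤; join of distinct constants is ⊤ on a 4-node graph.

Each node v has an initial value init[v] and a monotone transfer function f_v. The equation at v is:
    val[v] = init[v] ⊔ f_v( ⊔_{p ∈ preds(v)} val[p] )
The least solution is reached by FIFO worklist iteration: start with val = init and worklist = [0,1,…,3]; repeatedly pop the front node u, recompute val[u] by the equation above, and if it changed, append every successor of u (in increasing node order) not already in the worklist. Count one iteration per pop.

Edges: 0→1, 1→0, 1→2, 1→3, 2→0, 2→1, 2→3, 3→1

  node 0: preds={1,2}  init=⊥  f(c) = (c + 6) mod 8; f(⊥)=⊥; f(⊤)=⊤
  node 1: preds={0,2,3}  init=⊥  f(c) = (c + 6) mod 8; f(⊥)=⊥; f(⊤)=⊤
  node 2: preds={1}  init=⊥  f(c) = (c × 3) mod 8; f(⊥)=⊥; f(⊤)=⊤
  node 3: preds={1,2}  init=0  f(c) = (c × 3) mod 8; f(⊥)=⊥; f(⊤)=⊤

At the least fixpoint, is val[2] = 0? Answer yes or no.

Worklist (11 pops):
  #1 pop 0: in=⊥ → ⊥ (no change)
  #2 pop 1: in=0 → 6 (was ⊥); enqueue [0]
  #3 pop 2: in=6 → 2 (was ⊥); enqueue [1]
  #4 pop 3: in=⊤ → ⊤ (was 0); enqueue []
  #5 pop 0: in=⊤ → ⊤ (was ⊥); enqueue []
  #6 pop 1: in=⊤ → ⊤ (was 6); enqueue [0,2,3]
  #7 pop 0: in=⊤ → ⊤ (no change)
  #8 pop 2: in=⊤ → ⊤ (was 2); enqueue [0,1]
  #9 pop 3: in=⊤ → ⊤ (no change)
  #10 pop 0: in=⊤ → ⊤ (no change)
  #11 pop 1: in=⊤ → ⊤ (no change)

Fixpoint:
  val[0] = ⊤
  val[1] = ⊤
  val[2] = ⊤
  val[3] = ⊤

no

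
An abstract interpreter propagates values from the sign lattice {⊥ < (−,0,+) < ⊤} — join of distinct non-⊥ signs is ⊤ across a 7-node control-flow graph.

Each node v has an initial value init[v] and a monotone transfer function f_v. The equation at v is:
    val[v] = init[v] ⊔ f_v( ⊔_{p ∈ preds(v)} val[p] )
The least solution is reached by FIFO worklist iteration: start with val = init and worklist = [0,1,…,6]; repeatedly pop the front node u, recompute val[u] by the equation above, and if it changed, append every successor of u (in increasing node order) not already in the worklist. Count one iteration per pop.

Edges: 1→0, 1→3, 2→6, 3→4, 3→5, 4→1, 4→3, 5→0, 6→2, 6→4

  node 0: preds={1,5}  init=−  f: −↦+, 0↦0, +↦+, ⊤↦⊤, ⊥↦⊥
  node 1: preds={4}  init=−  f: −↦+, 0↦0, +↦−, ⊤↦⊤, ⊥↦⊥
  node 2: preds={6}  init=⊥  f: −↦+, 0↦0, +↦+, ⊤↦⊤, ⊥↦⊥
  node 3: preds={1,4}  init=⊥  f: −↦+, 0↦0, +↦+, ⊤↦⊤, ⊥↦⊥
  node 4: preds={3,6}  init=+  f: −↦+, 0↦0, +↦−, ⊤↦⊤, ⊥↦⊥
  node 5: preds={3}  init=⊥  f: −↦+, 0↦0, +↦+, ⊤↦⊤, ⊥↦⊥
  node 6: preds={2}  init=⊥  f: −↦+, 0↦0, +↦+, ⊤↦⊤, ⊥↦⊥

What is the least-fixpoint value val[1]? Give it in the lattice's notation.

⊤

Trace (10 dequeues):
  [1] u=0 | in − | out ⊤ | prev − | push {}
  [2] u=1 | in + | out − | ==
  [3] u=2 | in ⊥ | out ⊥ | ==
  [4] u=3 | in ⊤ | out ⊤ | prev ⊥ | push {}
  [5] u=4 | in ⊤ | out ⊤ | prev + | push {1,3}
  [6] u=5 | in ⊤ | out ⊤ | prev ⊥ | push {0}
  [7] u=6 | in ⊥ | out ⊥ | ==
  [8] u=1 | in ⊤ | out ⊤ | prev − | push {}
  [9] u=3 | in ⊤ | out ⊤ | ==
  [10] u=0 | in ⊤ | out ⊤ | ==

Converged values:
  [0] ⊤
  [1] ⊤
  [2] ⊥
  [3] ⊤
  [4] ⊤
  [5] ⊤
  [6] ⊥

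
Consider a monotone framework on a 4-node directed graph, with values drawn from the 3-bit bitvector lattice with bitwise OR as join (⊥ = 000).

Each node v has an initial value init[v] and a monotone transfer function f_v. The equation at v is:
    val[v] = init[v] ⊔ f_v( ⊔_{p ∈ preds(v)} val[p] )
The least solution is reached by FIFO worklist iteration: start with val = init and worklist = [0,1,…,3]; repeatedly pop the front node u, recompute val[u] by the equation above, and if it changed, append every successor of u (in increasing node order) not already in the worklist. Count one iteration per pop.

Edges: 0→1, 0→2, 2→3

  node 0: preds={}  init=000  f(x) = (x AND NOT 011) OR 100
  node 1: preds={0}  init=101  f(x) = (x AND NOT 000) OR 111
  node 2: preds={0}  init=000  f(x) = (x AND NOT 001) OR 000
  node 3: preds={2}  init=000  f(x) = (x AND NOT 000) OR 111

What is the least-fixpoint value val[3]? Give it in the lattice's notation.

Trace (4 dequeues):
  [1] u=0 | in 000 | out 100 | prev 000 | push {}
  [2] u=1 | in 100 | out 111 | prev 101 | push {}
  [3] u=2 | in 100 | out 100 | prev 000 | push {}
  [4] u=3 | in 100 | out 111 | prev 000 | push {}

Converged values:
  [0] 100
  [1] 111
  [2] 100
  [3] 111

111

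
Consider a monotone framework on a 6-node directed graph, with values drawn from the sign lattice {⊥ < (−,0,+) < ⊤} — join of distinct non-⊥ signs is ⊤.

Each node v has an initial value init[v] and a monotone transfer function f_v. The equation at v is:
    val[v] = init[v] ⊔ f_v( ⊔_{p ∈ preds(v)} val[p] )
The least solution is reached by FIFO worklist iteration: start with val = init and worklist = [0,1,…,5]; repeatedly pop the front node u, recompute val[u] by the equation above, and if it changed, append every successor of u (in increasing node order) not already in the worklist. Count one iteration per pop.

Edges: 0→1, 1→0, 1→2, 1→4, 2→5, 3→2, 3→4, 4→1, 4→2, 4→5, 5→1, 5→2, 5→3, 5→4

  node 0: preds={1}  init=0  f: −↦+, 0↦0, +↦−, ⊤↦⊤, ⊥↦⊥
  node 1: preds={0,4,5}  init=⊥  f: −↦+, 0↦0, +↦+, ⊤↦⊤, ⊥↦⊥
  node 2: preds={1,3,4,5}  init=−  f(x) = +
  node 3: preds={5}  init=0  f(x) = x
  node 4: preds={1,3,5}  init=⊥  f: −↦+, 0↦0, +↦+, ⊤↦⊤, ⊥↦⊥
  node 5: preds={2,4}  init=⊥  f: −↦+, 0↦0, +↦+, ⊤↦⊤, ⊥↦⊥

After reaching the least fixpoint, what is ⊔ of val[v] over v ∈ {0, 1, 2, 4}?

⊤

Iteration log — 15 steps:
  step 1. node 0  ⊔preds=⊥  new=0  stable
  step 2. node 1  ⊔preds=0  new=0  old=⊥  +wl: 0
  step 3. node 2  ⊔preds=0  new=⊤  old=−  +wl: 
  step 4. node 3  ⊔preds=⊥  new=0  stable
  step 5. node 4  ⊔preds=0  new=0  old=⊥  +wl: 1,2
  step 6. node 5  ⊔preds=⊤  new=⊤  old=⊥  +wl: 3,4
  step 7. node 0  ⊔preds=0  new=0  stable
  step 8. node 1  ⊔preds=⊤  new=⊤  old=0  +wl: 0
  step 9. node 2  ⊔preds=⊤  new=⊤  stable
  step 10. node 3  ⊔preds=⊤  new=⊤  old=0  +wl: 2
  step 11. node 4  ⊔preds=⊤  new=⊤  old=0  +wl: 1,5
  step 12. node 0  ⊔preds=⊤  new=⊤  old=0  +wl: 
  step 13. node 2  ⊔preds=⊤  new=⊤  stable
  step 14. node 1  ⊔preds=⊤  new=⊤  stable
  step 15. node 5  ⊔preds=⊤  new=⊤  stable

Least fixpoint reached:
  node 0: ⊤
  node 1: ⊤
  node 2: ⊤
  node 3: ⊤
  node 4: ⊤
  node 5: ⊤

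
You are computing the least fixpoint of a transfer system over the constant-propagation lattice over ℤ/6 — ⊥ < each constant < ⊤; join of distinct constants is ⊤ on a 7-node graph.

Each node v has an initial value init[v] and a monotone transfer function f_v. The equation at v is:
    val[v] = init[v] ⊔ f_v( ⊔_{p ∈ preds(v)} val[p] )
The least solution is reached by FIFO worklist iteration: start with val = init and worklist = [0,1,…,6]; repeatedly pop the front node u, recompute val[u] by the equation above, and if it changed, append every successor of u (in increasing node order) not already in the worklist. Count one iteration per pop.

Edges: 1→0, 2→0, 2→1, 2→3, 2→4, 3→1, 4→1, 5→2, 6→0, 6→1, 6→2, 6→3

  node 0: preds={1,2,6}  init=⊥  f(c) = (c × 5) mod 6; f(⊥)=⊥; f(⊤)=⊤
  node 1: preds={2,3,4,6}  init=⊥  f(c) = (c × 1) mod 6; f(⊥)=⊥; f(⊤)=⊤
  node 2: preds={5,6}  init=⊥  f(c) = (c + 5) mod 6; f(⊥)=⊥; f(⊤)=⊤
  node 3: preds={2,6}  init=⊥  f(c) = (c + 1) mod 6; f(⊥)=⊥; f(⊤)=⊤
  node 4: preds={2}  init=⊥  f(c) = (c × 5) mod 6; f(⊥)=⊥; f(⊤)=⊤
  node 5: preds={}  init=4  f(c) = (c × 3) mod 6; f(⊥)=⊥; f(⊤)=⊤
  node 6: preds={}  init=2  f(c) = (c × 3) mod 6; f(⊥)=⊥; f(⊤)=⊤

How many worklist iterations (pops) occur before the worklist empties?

Worklist (10 pops):
  #1 pop 0: in=2 → 4 (was ⊥); enqueue []
  #2 pop 1: in=2 → 2 (was ⊥); enqueue [0]
  #3 pop 2: in=⊤ → ⊤ (was ⊥); enqueue [1]
  #4 pop 3: in=⊤ → ⊤ (was ⊥); enqueue []
  #5 pop 4: in=⊤ → ⊤ (was ⊥); enqueue []
  #6 pop 5: in=⊥ → 4 (no change)
  #7 pop 6: in=⊥ → 2 (no change)
  #8 pop 0: in=⊤ → ⊤ (was 4); enqueue []
  #9 pop 1: in=⊤ → ⊤ (was 2); enqueue [0]
  #10 pop 0: in=⊤ → ⊤ (no change)

Fixpoint:
  val[0] = ⊤
  val[1] = ⊤
  val[2] = ⊤
  val[3] = ⊤
  val[4] = ⊤
  val[5] = 4
  val[6] = 2

10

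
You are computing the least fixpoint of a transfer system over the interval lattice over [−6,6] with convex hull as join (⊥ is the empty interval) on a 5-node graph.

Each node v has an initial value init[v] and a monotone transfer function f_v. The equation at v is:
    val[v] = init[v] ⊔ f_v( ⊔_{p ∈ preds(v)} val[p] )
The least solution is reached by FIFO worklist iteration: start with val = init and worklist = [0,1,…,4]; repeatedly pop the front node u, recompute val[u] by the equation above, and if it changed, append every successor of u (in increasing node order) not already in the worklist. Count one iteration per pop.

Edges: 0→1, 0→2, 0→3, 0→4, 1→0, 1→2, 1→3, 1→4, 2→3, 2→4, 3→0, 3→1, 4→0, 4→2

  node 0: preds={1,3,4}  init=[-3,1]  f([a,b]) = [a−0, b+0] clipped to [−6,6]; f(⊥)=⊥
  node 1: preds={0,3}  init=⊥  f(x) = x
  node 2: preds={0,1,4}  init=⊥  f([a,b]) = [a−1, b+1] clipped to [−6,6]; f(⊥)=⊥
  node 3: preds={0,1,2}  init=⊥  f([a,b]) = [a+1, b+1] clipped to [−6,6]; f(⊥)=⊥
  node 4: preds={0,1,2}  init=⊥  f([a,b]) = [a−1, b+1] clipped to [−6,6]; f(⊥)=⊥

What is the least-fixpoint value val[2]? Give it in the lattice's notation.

Worklist (21 pops):
  #1 pop 0: in=⊥ → [-3,1] (no change)
  #2 pop 1: in=[-3,1] → [-3,1] (was ⊥); enqueue [0]
  #3 pop 2: in=[-3,1] → [-4,2] (was ⊥); enqueue []
  #4 pop 3: in=[-4,2] → [-3,3] (was ⊥); enqueue [1]
  #5 pop 4: in=[-4,2] → [-5,3] (was ⊥); enqueue [2]
  #6 pop 0: in=[-5,3] → [-5,3] (was [-3,1]); enqueue [3,4]
  #7 pop 1: in=[-5,3] → [-5,3] (was [-3,1]); enqueue [0]
  #8 pop 2: in=[-5,3] → [-6,4] (was [-4,2]); enqueue []
  #9 pop 3: in=[-6,4] → [-5,5] (was [-3,3]); enqueue [1]
  #10 pop 4: in=[-6,4] → [-6,5] (was [-5,3]); enqueue [2]
  #11 pop 0: in=[-6,5] → [-6,5] (was [-5,3]); enqueue [3,4]
  #12 pop 1: in=[-6,5] → [-6,5] (was [-5,3]); enqueue [0]
  #13 pop 2: in=[-6,5] → [-6,6] (was [-6,4]); enqueue []
  #14 pop 3: in=[-6,6] → [-5,6] (was [-5,5]); enqueue [1]
  #15 pop 4: in=[-6,6] → [-6,6] (was [-6,5]); enqueue [2]
  #16 pop 0: in=[-6,6] → [-6,6] (was [-6,5]); enqueue [3,4]
  #17 pop 1: in=[-6,6] → [-6,6] (was [-6,5]); enqueue [0]
  #18 pop 2: in=[-6,6] → [-6,6] (no change)
  #19 pop 3: in=[-6,6] → [-5,6] (no change)
  #20 pop 4: in=[-6,6] → [-6,6] (no change)
  #21 pop 0: in=[-6,6] → [-6,6] (no change)

Fixpoint:
  val[0] = [-6,6]
  val[1] = [-6,6]
  val[2] = [-6,6]
  val[3] = [-5,6]
  val[4] = [-6,6]

[-6,6]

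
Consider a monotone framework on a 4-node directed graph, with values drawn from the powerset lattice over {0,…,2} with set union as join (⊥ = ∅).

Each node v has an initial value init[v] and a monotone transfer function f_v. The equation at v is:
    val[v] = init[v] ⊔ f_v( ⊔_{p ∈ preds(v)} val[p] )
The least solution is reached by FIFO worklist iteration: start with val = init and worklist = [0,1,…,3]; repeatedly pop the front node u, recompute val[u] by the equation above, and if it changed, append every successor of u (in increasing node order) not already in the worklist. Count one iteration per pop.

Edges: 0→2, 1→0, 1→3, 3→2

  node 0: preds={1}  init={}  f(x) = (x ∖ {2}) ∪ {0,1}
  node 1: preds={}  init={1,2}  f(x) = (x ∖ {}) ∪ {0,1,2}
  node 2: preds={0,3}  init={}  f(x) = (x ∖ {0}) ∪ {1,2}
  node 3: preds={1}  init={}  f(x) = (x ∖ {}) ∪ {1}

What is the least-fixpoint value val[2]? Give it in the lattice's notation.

Trace (6 dequeues):
  [1] u=0 | in {1,2} | out {0,1} | prev {} | push {}
  [2] u=1 | in {} | out {0,1,2} | prev {1,2} | push {0}
  [3] u=2 | in {0,1} | out {1,2} | prev {} | push {}
  [4] u=3 | in {0,1,2} | out {0,1,2} | prev {} | push {2}
  [5] u=0 | in {0,1,2} | out {0,1} | ==
  [6] u=2 | in {0,1,2} | out {1,2} | ==

Converged values:
  [0] {0,1}
  [1] {0,1,2}
  [2] {1,2}
  [3] {0,1,2}

{1,2}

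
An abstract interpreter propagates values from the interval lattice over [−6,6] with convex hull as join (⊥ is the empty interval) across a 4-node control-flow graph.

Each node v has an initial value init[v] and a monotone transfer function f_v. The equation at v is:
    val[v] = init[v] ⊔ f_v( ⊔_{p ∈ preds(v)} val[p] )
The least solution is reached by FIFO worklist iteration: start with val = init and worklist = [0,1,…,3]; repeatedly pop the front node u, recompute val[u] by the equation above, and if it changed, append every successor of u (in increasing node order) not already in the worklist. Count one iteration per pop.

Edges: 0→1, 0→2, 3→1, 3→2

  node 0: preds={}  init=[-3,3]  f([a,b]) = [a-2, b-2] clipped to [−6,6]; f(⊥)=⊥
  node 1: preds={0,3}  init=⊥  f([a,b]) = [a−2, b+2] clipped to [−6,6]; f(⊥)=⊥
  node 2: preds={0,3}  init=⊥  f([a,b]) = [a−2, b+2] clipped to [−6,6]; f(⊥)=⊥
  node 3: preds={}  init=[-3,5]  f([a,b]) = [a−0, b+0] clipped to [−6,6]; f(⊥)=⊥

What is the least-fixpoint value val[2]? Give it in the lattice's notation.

Iteration log — 4 steps:
  step 1. node 0  ⊔preds=⊥  new=[-3,3]  stable
  step 2. node 1  ⊔preds=[-3,5]  new=[-5,6]  old=⊥  +wl: 
  step 3. node 2  ⊔preds=[-3,5]  new=[-5,6]  old=⊥  +wl: 
  step 4. node 3  ⊔preds=⊥  new=[-3,5]  stable

Least fixpoint reached:
  node 0: [-3,3]
  node 1: [-5,6]
  node 2: [-5,6]
  node 3: [-3,5]

[-5,6]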